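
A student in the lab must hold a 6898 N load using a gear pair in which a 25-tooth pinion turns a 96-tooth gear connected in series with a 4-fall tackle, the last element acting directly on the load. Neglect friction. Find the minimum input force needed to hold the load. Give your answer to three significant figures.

449 N

Gear pair MA = 96/25 = 3.84.
Block-and-tackle MA = number of supporting rope parts = 4.
Combined ideal MA = 3.84 × 4 = 15.36.
Effort = load / MA = 6898 / 15.36 = 449.09 N.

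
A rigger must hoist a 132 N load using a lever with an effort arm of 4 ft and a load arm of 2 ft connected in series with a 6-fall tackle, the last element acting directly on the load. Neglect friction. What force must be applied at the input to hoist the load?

11 N

Lever MA = effort arm / load arm = 4/2 = 2.
Block-and-tackle MA = number of supporting rope parts = 6.
Combined ideal MA = 2 × 6 = 12.
Effort = load / MA = 132 / 12 = 11 N.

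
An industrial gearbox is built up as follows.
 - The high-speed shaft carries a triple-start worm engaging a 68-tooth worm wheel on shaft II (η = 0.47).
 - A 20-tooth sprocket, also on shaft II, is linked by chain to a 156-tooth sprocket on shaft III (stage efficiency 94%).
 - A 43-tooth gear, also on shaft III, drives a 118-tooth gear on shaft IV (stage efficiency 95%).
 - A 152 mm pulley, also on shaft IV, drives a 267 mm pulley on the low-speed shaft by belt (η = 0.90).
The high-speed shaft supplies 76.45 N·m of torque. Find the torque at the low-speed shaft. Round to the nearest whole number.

Worm: ratio = 68/3 = 22.667; torque at shaft II = 76.45 × 22.667 × 0.47 = 814.45 N·m.
Chain: ratio = 156/20 = 7.8; torque at shaft III = 814.45 × 7.8 × 0.94 = 5971.5 N·m.
Gear mesh: ratio = 118/43 = 2.7442; torque at shaft IV = 5971.5 × 2.7442 × 0.95 = 15568 N·m.
Belt: ratio = 267/152 = 1.7566; torque at the low-speed shaft = 15568 × 1.7566 × 0.90 = 24611 N·m.

24611 N·m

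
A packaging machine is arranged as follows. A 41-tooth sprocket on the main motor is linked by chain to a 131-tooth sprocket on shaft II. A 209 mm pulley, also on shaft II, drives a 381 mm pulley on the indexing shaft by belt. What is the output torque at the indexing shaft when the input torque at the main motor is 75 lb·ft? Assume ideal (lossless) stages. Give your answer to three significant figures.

437 lb·ft

Chain: ratio = 131/41 = 3.1951; torque at shaft II = 75 × 3.1951 = 239.63 lb·ft.
Belt: ratio = 381/209 = 1.823; torque at the indexing shaft = 239.63 × 1.823 = 436.85 lb·ft.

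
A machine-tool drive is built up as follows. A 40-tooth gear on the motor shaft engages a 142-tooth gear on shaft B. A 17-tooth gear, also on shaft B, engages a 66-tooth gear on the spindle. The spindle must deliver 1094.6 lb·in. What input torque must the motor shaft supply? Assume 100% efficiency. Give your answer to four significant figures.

79.42 lb·in

Overall ratio R = 3.55 × 3.8824 = 13.782.
Input torque = output torque / R = 1094.6 / 13.782 = 79.42 lb·in.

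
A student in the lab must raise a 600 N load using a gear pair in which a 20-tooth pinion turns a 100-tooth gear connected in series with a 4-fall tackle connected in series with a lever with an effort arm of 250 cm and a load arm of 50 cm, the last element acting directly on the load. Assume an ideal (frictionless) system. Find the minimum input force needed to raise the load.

Gear pair MA = 100/20 = 5.
Block-and-tackle MA = number of supporting rope parts = 4.
Lever MA = effort arm / load arm = 250/50 = 5.
Combined ideal MA = 5 × 4 × 5 = 100.
Effort = load / MA = 600 / 100 = 6 N.

6 N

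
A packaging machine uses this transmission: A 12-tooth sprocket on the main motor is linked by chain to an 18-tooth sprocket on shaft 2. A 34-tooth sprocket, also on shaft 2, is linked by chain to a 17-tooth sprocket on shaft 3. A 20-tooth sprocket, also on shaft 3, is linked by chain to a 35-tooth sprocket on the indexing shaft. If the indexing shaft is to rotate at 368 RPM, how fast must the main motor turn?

483 RPM

Overall ratio R = 1.5 × 0.5 × 1.75 = 1.3125.
Required input speed = output speed × R = 368 × 1.3125 = 483 RPM.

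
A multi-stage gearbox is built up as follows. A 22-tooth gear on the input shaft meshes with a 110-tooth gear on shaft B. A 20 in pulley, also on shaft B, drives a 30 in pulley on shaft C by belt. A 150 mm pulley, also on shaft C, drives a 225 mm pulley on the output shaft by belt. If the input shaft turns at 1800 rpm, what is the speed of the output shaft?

the input shaft → shaft B (gear mesh, 110/22): 1800 ÷ 5 = 360 rpm
shaft B → shaft C (belt, 30/20): 360 ÷ 1.5 = 240 rpm
shaft C → the output shaft (belt, 225/150): 240 ÷ 1.5 = 160 rpm

160 rpm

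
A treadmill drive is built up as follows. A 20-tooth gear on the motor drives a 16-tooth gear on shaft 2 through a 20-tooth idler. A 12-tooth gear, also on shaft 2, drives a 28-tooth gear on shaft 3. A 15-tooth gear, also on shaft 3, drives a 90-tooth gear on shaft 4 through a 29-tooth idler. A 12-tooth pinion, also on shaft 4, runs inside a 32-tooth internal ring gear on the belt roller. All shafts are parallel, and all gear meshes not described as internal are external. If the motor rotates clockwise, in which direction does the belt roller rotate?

counterclockwise

the motor → shaft 2: driver → idler → driven is 2 external meshes, 2 reversals → CW.
shaft 2 → shaft 3: external mesh, 1 reversal → CCW.
shaft 3 → shaft 4: driver → idler → driven is 2 external meshes, 2 reversals → CCW.
shaft 4 → the belt roller: internal mesh, same direction → CCW.
5 reversals in total — an odd number — so the belt roller turns opposite to the motor.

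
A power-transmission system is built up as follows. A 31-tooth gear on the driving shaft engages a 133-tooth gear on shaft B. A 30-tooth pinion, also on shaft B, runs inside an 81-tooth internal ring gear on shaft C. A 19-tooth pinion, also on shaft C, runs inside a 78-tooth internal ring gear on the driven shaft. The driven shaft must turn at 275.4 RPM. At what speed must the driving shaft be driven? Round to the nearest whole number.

13097 RPM

Overall ratio R = 4.2903 × 2.7 × 4.1053 = 47.555.
Required input speed = output speed × R = 275.4 × 47.555 = 13097 RPM.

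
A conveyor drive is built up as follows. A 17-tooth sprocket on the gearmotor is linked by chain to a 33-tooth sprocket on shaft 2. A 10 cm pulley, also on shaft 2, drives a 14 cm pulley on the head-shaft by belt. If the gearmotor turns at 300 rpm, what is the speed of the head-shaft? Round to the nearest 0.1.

110.4 rpm

chain 33/17 = 1.9412 → 300/1.9412 = 154.55 rpm
belt 14/10 = 1.4 → 154.55/1.4 = 110.39 rpm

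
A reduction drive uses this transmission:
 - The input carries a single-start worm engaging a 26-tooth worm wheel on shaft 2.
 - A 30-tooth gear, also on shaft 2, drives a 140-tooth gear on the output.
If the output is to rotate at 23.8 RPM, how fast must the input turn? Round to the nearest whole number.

2888 RPM

Overall ratio R = 26 × 4.6667 = 121.33.
Required input speed = output speed × R = 23.8 × 121.33 = 2887.7 RPM.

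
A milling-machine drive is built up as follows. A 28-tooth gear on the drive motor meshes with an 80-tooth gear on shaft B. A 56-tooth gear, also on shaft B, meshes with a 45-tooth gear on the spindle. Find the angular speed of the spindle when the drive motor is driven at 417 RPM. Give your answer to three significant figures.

the drive motor → shaft B (gear mesh, 80/28): 417 ÷ 2.8571 = 145.95 RPM
shaft B → the spindle (gear mesh, 45/56): 145.95 ÷ 0.80357 = 181.63 RPM

182 RPM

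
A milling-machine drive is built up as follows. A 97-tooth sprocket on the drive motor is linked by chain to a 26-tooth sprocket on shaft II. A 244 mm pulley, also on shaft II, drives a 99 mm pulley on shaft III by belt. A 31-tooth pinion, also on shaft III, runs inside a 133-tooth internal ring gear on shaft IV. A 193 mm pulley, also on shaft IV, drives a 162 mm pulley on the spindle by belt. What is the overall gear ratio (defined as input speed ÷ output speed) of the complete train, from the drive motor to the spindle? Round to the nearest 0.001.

0.392

Each stage contributes driven/driver: chain 26/97 = 0.26804, belt 99/244 = 0.40574, internal gear 133/31 = 4.2903, belt 162/193 = 0.83938.
Overall: 0.26804 × 0.40574 × 4.2903 × 0.83938 = 0.39165.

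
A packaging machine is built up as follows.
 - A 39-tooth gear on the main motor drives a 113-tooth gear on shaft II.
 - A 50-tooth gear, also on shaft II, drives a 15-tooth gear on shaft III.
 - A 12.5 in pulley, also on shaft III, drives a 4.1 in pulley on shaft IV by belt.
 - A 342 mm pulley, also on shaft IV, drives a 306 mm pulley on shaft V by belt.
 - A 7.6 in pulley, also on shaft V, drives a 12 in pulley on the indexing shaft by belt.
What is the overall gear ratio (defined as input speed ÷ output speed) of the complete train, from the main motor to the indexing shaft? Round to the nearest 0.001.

Each stage contributes driven/driver: gear mesh 113/39 = 2.8974, gear mesh 15/50 = 0.3, belt 4.1/12.5 = 0.328, belt 306/342 = 0.89474, belt 12/7.6 = 1.5789.
Overall: 2.8974 × 0.3 × 0.328 × 0.89474 × 1.5789 = 0.40278.

0.403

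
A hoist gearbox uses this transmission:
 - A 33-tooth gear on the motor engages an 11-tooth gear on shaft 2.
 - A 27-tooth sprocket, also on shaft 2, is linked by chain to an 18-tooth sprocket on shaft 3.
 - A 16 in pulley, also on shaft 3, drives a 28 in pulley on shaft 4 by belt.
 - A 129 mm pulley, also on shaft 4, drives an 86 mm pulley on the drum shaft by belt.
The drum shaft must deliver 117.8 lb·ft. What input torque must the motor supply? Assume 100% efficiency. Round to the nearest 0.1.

Overall ratio R = 0.33333 × 0.66667 × 1.75 × 0.66667 = 0.25926.
Input torque = output torque / R = 117.8 / 0.25926 = 454.37 lb·ft.

454.4 lb·ft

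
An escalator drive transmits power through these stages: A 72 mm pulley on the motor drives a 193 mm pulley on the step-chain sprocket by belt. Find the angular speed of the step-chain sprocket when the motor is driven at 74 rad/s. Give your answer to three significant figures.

27.6 rad/s

the motor → the step-chain sprocket (belt, 193/72): 74 ÷ 2.6806 = 27.606 rad/s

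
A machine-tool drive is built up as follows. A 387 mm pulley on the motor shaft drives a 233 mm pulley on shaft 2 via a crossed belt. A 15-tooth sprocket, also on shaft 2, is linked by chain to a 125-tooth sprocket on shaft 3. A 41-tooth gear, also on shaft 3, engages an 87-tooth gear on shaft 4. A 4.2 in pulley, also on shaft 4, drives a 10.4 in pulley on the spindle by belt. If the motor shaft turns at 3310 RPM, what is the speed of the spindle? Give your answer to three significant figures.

belt 233/387 = 0.60207 → 3310/0.60207 = 5497.7 RPM
chain 125/15 = 8.3333 → 5497.7/8.3333 = 659.73 RPM
gear mesh 87/41 = 2.122 → 659.73/2.122 = 310.91 RPM
belt 10.4/4.2 = 2.4762 → 310.91/2.4762 = 125.56 RPM

126 RPM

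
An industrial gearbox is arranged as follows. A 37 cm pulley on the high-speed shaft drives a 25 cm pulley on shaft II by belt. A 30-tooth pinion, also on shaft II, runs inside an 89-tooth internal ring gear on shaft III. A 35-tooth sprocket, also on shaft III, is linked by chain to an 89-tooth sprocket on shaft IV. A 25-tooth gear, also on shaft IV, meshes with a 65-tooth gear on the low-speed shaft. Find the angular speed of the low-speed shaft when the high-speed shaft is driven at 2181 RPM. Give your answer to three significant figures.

165 RPM

belt 25/37 = 0.67568 → 2181/0.67568 = 3227.9 RPM
internal gear 89/30 = 2.9667 → 3227.9/2.9667 = 1088 RPM
chain 89/35 = 2.5429 → 1088/2.5429 = 427.88 RPM
gear mesh 65/25 = 2.6 → 427.88/2.6 = 164.57 RPM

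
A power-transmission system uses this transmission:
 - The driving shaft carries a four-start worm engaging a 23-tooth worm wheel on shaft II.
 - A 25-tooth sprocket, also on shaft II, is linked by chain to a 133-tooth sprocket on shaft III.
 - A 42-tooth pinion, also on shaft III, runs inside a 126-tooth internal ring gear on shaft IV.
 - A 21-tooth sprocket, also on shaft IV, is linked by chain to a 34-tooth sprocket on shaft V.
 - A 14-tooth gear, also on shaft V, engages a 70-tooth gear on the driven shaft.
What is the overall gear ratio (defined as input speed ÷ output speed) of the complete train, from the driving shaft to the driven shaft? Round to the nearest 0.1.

742.9

Each stage contributes driven/driver: worm 23/4 = 5.75, chain 133/25 = 5.32, internal gear 126/42 = 3, chain 34/21 = 1.619, gear mesh 70/14 = 5.
Overall: 5.75 × 5.32 × 3 × 1.619 × 5 = 742.9.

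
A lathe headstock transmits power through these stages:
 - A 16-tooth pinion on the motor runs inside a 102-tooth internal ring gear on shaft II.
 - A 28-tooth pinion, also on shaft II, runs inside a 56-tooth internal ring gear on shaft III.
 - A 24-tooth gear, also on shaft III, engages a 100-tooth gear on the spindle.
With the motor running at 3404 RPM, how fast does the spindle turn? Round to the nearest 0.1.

Internal gear: ratio = 102/16 = 6.375, so shaft II turns at 3404 / 6.375 = 533.96 RPM.
Internal gear: ratio = 56/28 = 2, so shaft III turns at 533.96 / 2 = 266.98 RPM.
Gear mesh: ratio = 100/24 = 4.1667, so the spindle turns at 266.98 / 4.1667 = 64.075 RPM.

64.1 RPM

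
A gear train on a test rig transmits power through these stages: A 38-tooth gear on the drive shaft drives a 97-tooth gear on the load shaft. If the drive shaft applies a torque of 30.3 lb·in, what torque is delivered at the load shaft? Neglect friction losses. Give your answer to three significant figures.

77.3 lb·in

gear mesh 97/38 = 2.5526 → τ = 30.3·2.5526 = 77.345 lb·in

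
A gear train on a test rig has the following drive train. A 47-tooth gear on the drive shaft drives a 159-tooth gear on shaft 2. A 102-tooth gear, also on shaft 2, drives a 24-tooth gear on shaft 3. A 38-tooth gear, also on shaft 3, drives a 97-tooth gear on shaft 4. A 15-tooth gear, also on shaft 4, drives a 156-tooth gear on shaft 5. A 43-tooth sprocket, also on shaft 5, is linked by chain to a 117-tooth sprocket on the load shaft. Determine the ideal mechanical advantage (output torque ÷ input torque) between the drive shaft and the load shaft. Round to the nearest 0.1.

Each stage contributes driven/driver: gear mesh 159/47 = 3.383, gear mesh 24/102 = 0.23529, gear mesh 97/38 = 2.5526, gear mesh 156/15 = 10.4, chain 117/43 = 2.7209.
Overall: 3.383 × 0.23529 × 2.5526 × 10.4 × 2.7209 = 57.498.

57.5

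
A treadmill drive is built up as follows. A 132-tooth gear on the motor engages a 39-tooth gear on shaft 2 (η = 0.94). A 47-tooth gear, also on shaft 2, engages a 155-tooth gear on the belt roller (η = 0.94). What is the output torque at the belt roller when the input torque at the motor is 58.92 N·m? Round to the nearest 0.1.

50.7 N·m

gear mesh 39/132 = 0.29545 → τ = 58.92·0.29545·0.94 = 16.364 N·m
gear mesh 155/47 = 3.2979 → τ = 16.364·3.2979·0.94 = 50.727 N·m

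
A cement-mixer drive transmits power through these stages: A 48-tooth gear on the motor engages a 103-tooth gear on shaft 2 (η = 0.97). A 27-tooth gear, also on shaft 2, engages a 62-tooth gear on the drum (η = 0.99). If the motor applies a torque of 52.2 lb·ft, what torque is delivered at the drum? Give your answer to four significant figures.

247.0 lb·ft

After the gear mesh (103/48): 52.2 × 2.1458 × 0.97 = 108.65 lb·ft
After the gear mesh (62/27): 108.65 × 2.2963 × 0.99 = 247 lb·ft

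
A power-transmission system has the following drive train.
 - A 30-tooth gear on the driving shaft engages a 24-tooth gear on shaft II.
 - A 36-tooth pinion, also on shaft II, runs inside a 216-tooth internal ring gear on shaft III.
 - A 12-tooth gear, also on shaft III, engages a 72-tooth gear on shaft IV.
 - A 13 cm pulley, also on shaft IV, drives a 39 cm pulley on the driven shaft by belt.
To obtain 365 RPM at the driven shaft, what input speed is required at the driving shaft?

Overall ratio R = 0.8 × 6 × 6 × 3 = 86.4.
Required input speed = output speed × R = 365 × 86.4 = 31536 RPM.

31536 RPM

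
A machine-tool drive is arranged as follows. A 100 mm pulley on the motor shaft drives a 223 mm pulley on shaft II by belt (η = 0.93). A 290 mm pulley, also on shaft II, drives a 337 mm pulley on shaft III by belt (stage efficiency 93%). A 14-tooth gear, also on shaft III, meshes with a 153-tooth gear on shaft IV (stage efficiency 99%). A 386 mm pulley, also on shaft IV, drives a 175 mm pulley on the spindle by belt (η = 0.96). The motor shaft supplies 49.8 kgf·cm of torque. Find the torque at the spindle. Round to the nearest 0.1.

525.6 kgf·cm

Belt: ratio = 223/100 = 2.23; torque at shaft II = 49.8 × 2.23 × 0.93 = 103.28 kgf·cm.
Belt: ratio = 337/290 = 1.1621; torque at shaft III = 103.28 × 1.1621 × 0.93 = 111.62 kgf·cm.
Gear mesh: ratio = 153/14 = 10.929; torque at shaft IV = 111.62 × 10.929 × 0.99 = 1207.6 kgf·cm.
Belt: ratio = 175/386 = 0.45337; torque at the spindle = 1207.6 × 0.45337 × 0.96 = 525.6 kgf·cm.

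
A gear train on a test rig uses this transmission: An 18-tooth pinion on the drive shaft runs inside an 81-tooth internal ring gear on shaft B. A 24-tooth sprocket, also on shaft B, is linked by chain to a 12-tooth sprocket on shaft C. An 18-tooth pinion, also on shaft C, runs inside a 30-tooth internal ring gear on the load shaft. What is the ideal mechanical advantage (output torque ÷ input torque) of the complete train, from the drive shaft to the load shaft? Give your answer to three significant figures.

3.75

Each stage contributes driven/driver: internal gear 81/18 = 4.5, chain 12/24 = 0.5, internal gear 30/18 = 1.6667.
Overall: 4.5 × 0.5 × 1.6667 = 3.75.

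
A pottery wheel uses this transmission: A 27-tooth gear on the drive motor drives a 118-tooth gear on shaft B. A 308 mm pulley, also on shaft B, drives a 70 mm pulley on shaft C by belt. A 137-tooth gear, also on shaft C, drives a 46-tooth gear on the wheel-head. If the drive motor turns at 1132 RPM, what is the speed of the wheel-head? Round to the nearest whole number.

Gear mesh: ratio = 118/27 = 4.3704, so shaft B turns at 1132 / 4.3704 = 259.02 RPM.
Belt: ratio = 70/308 = 0.22727, so shaft C turns at 259.02 / 0.22727 = 1139.7 RPM.
Gear mesh: ratio = 46/137 = 0.33577, so the wheel-head turns at 1139.7 / 0.33577 = 3394.2 RPM.

3394 RPM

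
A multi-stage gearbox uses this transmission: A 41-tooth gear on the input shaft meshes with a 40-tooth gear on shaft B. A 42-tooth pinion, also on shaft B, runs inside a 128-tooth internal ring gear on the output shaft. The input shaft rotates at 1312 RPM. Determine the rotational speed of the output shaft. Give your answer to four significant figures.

Gear mesh: ratio = 40/41 = 0.97561, so shaft B turns at 1312 / 0.97561 = 1344.8 RPM.
Internal gear: ratio = 128/42 = 3.0476, so the output shaft turns at 1344.8 / 3.0476 = 441.26 RPM.

441.3 RPM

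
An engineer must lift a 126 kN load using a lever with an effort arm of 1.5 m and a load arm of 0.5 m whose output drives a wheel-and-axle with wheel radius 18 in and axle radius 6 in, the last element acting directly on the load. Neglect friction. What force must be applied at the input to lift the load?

Lever MA = effort arm / load arm = 1.5/0.5 = 3.
Wheel-and-axle MA = R/r = 18/6 = 3.
Combined ideal MA = 3 × 3 = 9.
Effort = load / MA = 126 / 9 = 14 kN.

14 kN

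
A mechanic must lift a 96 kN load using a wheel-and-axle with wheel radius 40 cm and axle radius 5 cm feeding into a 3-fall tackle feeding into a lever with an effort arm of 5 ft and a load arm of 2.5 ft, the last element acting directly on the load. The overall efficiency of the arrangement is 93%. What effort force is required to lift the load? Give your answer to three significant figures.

Wheel-and-axle MA = R/r = 40/5 = 8.
Block-and-tackle MA = number of supporting rope parts = 3.
Lever MA = effort arm / load arm = 5/2.5 = 2.
Combined ideal MA = 8 × 3 × 2 = 48.
Actual MA = 48 × 0.93 = 44.64.
Effort = load / actual MA = 96 / 44.64 = 2.1505 kN.

2.15 kN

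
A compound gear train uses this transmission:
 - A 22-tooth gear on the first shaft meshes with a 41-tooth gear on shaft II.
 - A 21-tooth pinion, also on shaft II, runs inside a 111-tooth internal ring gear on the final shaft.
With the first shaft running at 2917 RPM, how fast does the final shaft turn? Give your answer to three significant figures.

the first shaft → shaft II (gear mesh, 41/22): 2917 ÷ 1.8636 = 1565.2 RPM
shaft II → the final shaft (internal gear, 111/21): 1565.2 ÷ 5.2857 = 296.12 RPM

296 RPM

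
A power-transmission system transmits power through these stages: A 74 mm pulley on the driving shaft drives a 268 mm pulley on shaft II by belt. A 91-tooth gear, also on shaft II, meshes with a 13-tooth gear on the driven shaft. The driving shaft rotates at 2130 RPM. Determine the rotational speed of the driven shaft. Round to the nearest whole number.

the driving shaft → shaft II (belt, 268/74): 2130 ÷ 3.6216 = 588.13 RPM
shaft II → the driven shaft (gear mesh, 13/91): 588.13 ÷ 0.14286 = 4116.9 RPM

4117 RPM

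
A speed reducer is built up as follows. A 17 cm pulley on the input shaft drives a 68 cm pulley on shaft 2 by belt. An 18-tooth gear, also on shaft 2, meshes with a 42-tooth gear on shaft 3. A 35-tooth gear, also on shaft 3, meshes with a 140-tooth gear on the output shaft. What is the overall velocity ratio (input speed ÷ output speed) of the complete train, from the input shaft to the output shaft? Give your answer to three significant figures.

Each stage contributes driven/driver: belt 68/17 = 4, gear mesh 42/18 = 2.3333, gear mesh 140/35 = 4.
Overall: 4 × 2.3333 × 4 = 37.333.

37.3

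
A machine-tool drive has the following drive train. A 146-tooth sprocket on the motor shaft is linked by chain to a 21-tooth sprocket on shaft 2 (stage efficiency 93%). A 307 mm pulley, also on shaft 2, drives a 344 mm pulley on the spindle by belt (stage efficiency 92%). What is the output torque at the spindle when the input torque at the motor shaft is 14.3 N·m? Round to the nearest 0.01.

chain 21/146 = 0.14384 → τ = 14.3·0.14384·0.93 = 1.9129 N·m
belt 344/307 = 1.1205 → τ = 1.9129·1.1205·0.92 = 1.9719 N·m

1.97 N·m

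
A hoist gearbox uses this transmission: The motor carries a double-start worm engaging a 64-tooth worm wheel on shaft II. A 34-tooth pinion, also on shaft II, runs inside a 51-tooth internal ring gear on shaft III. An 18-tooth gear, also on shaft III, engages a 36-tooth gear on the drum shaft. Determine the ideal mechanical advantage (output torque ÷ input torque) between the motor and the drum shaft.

Each stage contributes driven/driver: worm 64/2 = 32, internal gear 51/34 = 1.5, gear mesh 36/18 = 2.
Overall: 32 × 1.5 × 2 = 96.

96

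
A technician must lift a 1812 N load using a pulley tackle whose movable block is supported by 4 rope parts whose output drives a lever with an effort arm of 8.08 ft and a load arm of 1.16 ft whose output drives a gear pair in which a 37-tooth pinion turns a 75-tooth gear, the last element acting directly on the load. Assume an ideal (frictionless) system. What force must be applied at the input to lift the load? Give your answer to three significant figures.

32.1 N

Block-and-tackle MA = number of supporting rope parts = 4.
Lever MA = effort arm / load arm = 8.08/1.16 = 6.9655.
Gear pair MA = 75/37 = 2.027.
Combined ideal MA = 4 × 6.9655 × 2.027 = 56.477.
Effort = load / MA = 1812 / 56.477 = 32.084 N.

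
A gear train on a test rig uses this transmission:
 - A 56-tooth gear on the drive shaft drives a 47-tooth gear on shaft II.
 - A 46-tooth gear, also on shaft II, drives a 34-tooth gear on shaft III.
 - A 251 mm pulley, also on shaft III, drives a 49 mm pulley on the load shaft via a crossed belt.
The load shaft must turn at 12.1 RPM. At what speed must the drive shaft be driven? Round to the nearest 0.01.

Overall ratio R = 0.83929 × 0.73913 × 0.19522 = 0.1211.
Required input speed = output speed × R = 12.1 × 0.1211 = 1.4653 RPM.

1.47 RPM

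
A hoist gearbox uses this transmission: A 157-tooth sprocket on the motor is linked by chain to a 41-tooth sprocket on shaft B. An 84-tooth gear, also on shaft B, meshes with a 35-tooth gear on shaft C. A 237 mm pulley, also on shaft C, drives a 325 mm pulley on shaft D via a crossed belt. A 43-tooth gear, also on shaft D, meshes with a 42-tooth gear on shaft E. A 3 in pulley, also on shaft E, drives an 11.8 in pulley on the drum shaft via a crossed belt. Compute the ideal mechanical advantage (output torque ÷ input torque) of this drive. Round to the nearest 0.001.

Each stage contributes driven/driver: chain 41/157 = 0.26115, gear mesh 35/84 = 0.41667, belt 325/237 = 1.3713, gear mesh 42/43 = 0.97674, belt 11.8/3 = 3.9333.
Overall: 0.26115 × 0.41667 × 1.3713 × 0.97674 × 3.9333 = 0.57326.

0.573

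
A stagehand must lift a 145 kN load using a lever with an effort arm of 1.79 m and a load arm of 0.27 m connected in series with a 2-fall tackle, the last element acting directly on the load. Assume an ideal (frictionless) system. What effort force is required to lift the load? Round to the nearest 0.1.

Lever MA = effort arm / load arm = 1.79/0.27 = 6.6296.
Block-and-tackle MA = number of supporting rope parts = 2.
Combined ideal MA = 6.6296 × 2 = 13.259.
Effort = load / MA = 145 / 13.259 = 10.936 kN.

10.9 kN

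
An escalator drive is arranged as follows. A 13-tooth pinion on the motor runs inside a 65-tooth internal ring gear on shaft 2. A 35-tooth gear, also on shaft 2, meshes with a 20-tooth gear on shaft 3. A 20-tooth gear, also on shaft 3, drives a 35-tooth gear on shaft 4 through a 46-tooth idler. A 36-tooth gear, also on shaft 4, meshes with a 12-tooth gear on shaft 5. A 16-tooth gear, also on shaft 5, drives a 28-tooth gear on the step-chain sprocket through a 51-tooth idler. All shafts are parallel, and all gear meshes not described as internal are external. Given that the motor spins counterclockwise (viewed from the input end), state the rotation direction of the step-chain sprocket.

the motor → shaft 2: internal mesh, same direction → CCW.
shaft 2 → shaft 3: external mesh, 1 reversal → CW.
shaft 3 → shaft 4: driver → idler → driven is 2 external meshes, 2 reversals → CW.
shaft 4 → shaft 5: external mesh, 1 reversal → CCW.
shaft 5 → the step-chain sprocket: driver → idler → driven is 2 external meshes, 2 reversals → CCW.
6 reversals in total — an even number — so the step-chain sprocket turns the same way as the motor.

counterclockwise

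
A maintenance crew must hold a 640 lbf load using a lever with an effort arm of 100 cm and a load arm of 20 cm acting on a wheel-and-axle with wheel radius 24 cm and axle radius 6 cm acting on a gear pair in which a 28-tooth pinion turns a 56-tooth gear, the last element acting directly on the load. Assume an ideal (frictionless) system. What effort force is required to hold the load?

16 lbf

Lever MA = effort arm / load arm = 100/20 = 5.
Wheel-and-axle MA = R/r = 24/6 = 4.
Gear pair MA = 56/28 = 2.
Combined ideal MA = 5 × 4 × 2 = 40.
Effort = load / MA = 640 / 40 = 16 lbf.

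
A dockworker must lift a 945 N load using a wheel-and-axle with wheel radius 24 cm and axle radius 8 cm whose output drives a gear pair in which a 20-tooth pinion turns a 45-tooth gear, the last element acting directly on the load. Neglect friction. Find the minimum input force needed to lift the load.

Wheel-and-axle MA = R/r = 24/8 = 3.
Gear pair MA = 45/20 = 2.25.
Combined ideal MA = 3 × 2.25 = 6.75.
Effort = load / MA = 945 / 6.75 = 140 N.

140 N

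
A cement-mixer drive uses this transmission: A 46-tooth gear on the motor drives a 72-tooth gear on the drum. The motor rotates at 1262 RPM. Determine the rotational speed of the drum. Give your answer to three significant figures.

Gear mesh: ratio = 72/46 = 1.5652, so the drum turns at 1262 / 1.5652 = 806.28 RPM.

806 RPM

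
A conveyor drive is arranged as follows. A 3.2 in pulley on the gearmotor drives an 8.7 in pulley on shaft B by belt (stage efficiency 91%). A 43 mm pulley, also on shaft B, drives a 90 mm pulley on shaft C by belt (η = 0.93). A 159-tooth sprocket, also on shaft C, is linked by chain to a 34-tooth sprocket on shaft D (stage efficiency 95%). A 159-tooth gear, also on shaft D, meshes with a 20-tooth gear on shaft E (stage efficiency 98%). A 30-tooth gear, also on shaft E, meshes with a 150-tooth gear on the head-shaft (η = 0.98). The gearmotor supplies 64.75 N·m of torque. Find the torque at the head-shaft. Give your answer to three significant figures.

38.3 N·m

belt 8.7/3.2 = 2.7187 → τ = 64.75·2.7187·0.91 = 160.2 N·m
belt 90/43 = 2.093 → τ = 160.2·2.093·0.93 = 311.82 N·m
chain 34/159 = 0.21384 → τ = 311.82·0.21384·0.95 = 63.345 N·m
gear mesh 20/159 = 0.12579 → τ = 63.345·0.12579·0.98 = 7.8086 N·m
gear mesh 150/30 = 5 → τ = 7.8086·5·0.98 = 38.262 N·m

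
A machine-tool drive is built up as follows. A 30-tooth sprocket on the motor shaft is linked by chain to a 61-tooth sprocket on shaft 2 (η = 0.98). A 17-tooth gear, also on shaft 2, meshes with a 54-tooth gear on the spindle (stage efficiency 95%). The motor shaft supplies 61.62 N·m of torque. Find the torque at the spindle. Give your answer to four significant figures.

370.5 N·m

Chain: ratio = 61/30 = 2.0333; torque at shaft 2 = 61.62 × 2.0333 × 0.98 = 122.79 N·m.
Gear mesh: ratio = 54/17 = 3.1765; torque at the spindle = 122.79 × 3.1765 × 0.95 = 370.53 N·m.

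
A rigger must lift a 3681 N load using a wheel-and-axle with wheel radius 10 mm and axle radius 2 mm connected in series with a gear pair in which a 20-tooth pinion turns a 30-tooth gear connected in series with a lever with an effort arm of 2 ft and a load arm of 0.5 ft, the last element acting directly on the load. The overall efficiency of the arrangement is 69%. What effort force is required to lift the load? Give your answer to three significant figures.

178 N

Wheel-and-axle MA = R/r = 10/2 = 5.
Gear pair MA = 30/20 = 1.5.
Lever MA = effort arm / load arm = 2/0.5 = 4.
Combined ideal MA = 5 × 1.5 × 4 = 30.
Actual MA = 30 × 0.69 = 20.7.
Effort = load / actual MA = 3681 / 20.7 = 177.83 N.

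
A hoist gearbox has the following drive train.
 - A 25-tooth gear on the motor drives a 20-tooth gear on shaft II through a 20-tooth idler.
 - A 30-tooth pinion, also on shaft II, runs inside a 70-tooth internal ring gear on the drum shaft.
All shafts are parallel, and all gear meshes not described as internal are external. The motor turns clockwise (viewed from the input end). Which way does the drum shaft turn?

the motor → shaft II: driver → idler → driven is 2 external meshes, 2 reversals → CW.
shaft II → the drum shaft: internal mesh, same direction → CW.
2 reversals in total — an even number — so the drum shaft turns the same way as the motor.

clockwise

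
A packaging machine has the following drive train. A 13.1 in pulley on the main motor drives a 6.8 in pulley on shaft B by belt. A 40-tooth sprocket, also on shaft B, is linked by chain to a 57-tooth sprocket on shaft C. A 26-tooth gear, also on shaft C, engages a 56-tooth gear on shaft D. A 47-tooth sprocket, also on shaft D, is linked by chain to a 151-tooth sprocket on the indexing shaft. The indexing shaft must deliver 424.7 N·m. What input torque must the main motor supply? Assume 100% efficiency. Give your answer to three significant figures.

Overall ratio R = 0.51908 × 1.425 × 2.1538 × 3.2128 = 5.1185.
Input torque = output torque / R = 424.7 / 5.1185 = 82.973 N·m.

83.0 N·m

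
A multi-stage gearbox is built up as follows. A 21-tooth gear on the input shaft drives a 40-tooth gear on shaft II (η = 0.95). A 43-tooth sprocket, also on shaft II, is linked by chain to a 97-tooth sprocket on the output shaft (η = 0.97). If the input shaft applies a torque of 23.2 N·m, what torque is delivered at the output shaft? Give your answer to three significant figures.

gear mesh 40/21 = 1.9048 → τ = 23.2·1.9048·0.95 = 41.981 N·m
chain 97/43 = 2.2558 → τ = 41.981·2.2558·0.97 = 91.86 N·m

91.9 N·m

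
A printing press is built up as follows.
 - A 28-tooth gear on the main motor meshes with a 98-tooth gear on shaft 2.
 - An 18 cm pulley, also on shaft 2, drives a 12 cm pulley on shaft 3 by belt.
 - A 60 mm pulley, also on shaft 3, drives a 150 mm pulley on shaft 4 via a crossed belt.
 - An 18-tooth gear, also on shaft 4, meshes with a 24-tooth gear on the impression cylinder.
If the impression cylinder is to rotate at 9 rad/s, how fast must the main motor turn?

Overall ratio R = 3.5 × 0.66667 × 2.5 × 1.3333 = 7.7778.
Required input speed = output speed × R = 9 × 7.7778 = 70 rad/s.

70 rad/s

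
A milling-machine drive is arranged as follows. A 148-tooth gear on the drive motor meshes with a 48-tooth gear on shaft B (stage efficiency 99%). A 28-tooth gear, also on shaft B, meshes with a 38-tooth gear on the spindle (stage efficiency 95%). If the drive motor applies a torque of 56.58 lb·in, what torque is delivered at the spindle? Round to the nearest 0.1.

23.4 lb·in

Gear mesh: ratio = 48/148 = 0.32432; torque at shaft B = 56.58 × 0.32432 × 0.99 = 18.167 lb·in.
Gear mesh: ratio = 38/28 = 1.3571; torque at the spindle = 18.167 × 1.3571 × 0.95 = 23.422 lb·in.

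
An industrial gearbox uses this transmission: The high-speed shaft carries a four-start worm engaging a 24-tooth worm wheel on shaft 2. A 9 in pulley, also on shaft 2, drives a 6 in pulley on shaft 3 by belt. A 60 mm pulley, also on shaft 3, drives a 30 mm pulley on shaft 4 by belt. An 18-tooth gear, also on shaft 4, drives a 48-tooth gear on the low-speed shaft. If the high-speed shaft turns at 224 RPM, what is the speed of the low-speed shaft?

Worm: ratio = 24/4 = 6, so shaft 2 turns at 224 / 6 = 37.333 RPM.
Belt: ratio = 6/9 = 0.66667, so shaft 3 turns at 37.333 / 0.66667 = 56 RPM.
Belt: ratio = 30/60 = 0.5, so shaft 4 turns at 56 / 0.5 = 112 RPM.
Gear mesh: ratio = 48/18 = 2.6667, so the low-speed shaft turns at 112 / 2.6667 = 42 RPM.

42 RPM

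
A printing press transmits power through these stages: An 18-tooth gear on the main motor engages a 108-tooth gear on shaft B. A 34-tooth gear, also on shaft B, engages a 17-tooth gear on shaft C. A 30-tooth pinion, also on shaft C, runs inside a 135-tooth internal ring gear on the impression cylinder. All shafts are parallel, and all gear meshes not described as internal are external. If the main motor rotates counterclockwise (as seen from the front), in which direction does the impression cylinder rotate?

the main motor → shaft B: external mesh, 1 reversal → CW.
shaft B → shaft C: external mesh, 1 reversal → CCW.
shaft C → the impression cylinder: internal mesh, same direction → CCW.
2 reversals in total — an even number — so the impression cylinder turns the same way as the main motor.

counterclockwise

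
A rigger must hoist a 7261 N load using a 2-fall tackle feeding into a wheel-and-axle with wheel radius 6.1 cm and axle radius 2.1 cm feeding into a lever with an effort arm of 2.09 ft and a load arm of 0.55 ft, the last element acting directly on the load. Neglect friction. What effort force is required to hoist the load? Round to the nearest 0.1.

Block-and-tackle MA = number of supporting rope parts = 2.
Wheel-and-axle MA = R/r = 6.1/2.1 = 2.9048.
Lever MA = effort arm / load arm = 2.09/0.55 = 3.8.
Combined ideal MA = 2 × 2.9048 × 3.8 = 22.076.
Effort = load / MA = 7261 / 22.076 = 328.91 N.

328.9 N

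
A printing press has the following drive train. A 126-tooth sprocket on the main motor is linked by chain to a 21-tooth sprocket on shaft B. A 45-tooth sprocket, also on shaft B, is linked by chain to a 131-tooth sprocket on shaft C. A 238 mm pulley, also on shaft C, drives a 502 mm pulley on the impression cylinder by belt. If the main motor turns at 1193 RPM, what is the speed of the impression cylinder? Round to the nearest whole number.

the main motor → shaft B (chain, 21/126): 1193 ÷ 0.16667 = 7158 RPM
shaft B → shaft C (chain, 131/45): 7158 ÷ 2.9111 = 2458.9 RPM
shaft C → the impression cylinder (belt, 502/238): 2458.9 ÷ 2.1092 = 1165.8 RPM

1166 RPM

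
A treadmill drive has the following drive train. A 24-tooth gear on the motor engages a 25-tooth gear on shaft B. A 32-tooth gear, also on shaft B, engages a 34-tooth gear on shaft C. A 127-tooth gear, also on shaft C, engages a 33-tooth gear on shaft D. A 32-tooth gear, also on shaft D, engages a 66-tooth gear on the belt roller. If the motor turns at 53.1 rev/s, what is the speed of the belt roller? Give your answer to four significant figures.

89.52 rev/s

gear mesh 25/24 = 1.0417 → 53.1/1.0417 = 50.976 rev/s
gear mesh 34/32 = 1.0625 → 50.976/1.0625 = 47.977 rev/s
gear mesh 33/127 = 0.25984 → 47.977/0.25984 = 184.64 rev/s
gear mesh 66/32 = 2.0625 → 184.64/2.0625 = 89.523 rev/s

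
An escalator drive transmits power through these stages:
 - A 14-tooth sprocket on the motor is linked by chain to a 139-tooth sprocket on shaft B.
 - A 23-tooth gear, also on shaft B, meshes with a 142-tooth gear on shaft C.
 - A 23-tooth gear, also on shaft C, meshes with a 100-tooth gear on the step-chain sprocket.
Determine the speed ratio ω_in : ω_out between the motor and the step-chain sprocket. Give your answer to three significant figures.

267

Each stage contributes driven/driver: chain 139/14 = 9.9286, gear mesh 142/23 = 6.1739, gear mesh 100/23 = 4.3478.
Overall: 9.9286 × 6.1739 × 4.3478 = 266.51.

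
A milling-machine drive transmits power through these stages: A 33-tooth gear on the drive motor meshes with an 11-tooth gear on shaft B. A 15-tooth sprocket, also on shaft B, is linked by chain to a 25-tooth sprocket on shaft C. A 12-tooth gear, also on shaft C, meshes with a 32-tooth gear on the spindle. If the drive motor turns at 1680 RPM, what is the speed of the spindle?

gear mesh 11/33 = 0.33333 → 1680/0.33333 = 5040 RPM
chain 25/15 = 1.6667 → 5040/1.6667 = 3024 RPM
gear mesh 32/12 = 2.6667 → 3024/2.6667 = 1134 RPM

1134 RPM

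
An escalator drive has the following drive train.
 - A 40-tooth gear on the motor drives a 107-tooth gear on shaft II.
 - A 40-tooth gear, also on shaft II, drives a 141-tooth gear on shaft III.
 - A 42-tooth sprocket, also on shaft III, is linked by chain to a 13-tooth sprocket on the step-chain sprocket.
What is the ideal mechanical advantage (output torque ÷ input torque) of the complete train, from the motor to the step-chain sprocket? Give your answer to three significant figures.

Each stage contributes driven/driver: gear mesh 107/40 = 2.675, gear mesh 141/40 = 3.525, chain 13/42 = 0.30952.
Overall: 2.675 × 3.525 × 0.30952 = 2.9186.

2.92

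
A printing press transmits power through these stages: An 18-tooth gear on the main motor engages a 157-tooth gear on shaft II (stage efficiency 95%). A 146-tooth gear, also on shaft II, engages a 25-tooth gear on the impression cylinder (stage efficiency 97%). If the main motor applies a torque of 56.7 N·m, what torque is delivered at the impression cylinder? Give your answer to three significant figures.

78.0 N·m

After the gear mesh (157/18): 56.7 × 8.7222 × 0.95 = 469.82 N·m
After the gear mesh (25/146): 469.82 × 0.17123 × 0.97 = 78.036 N·m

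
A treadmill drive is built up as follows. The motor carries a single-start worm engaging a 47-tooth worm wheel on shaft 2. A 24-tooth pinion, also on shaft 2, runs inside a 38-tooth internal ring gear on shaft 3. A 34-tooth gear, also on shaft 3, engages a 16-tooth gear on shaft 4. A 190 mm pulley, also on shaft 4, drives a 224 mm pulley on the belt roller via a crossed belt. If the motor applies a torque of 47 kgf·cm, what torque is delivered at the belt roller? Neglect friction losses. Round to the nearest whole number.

Worm: ratio = 47/1 = 47; torque at shaft 2 = 47 × 47 = 2209 kgf·cm.
Internal gear: ratio = 38/24 = 1.5833; torque at shaft 3 = 2209 × 1.5833 = 3497.6 kgf·cm.
Gear mesh: ratio = 16/34 = 0.47059; torque at shaft 4 = 3497.6 × 0.47059 = 1645.9 kgf·cm.
Belt: ratio = 224/190 = 1.1789; torque at the belt roller = 1645.9 × 1.1789 = 1940.5 kgf·cm.

1940 kgf·cm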